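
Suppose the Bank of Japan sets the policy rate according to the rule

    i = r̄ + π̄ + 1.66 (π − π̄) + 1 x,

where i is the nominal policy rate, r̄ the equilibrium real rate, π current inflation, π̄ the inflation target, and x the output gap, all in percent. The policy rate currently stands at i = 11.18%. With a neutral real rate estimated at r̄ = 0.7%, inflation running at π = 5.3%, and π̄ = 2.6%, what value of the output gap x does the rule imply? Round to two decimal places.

1 x = 11.18 − 0.7 − 2.6 − 1.66 × (5.3 − 2.6) = 3.398
x = 3.398 / 1 = 3.40

3.40%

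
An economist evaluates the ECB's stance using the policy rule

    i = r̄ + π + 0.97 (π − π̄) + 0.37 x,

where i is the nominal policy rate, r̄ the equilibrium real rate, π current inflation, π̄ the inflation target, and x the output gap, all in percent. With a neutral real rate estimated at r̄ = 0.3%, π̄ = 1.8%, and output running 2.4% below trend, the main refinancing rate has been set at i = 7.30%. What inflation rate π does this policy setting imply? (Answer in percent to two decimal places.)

4.89%

Output 2.4% below potential → x = -2.4.
Collecting π: i = r̄ + (1 + 0.97) π − 0.97 π̄ + 0.37 x
1.97 π = 7.30 − 0.3 + 0.97 × 1.8 − 0.37 × (-2.4) = 9.634
π = 9.634 / 1.97 = 4.89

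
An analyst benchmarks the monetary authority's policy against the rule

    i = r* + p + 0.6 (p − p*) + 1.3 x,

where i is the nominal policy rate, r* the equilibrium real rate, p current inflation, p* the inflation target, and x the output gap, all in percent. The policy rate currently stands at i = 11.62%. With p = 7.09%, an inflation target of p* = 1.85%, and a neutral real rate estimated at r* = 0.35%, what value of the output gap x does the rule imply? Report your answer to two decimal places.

1.3 x = 11.62 − 0.35 − 7.09 − 0.6 × (7.09 − 1.85) = 1.036
x = 1.036 / 1.3 = 0.80

0.80%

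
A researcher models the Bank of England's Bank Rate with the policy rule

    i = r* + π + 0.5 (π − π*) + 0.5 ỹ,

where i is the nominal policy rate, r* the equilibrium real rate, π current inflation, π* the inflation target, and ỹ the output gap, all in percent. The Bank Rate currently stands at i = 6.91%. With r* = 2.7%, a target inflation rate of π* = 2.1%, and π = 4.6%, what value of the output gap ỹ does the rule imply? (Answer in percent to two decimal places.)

0.5 ỹ = 6.91 − 2.7 − 4.6 − 0.5 × (4.6 − 2.1) = -1.64
ỹ = -1.64 / 0.5 = -3.28

-3.28%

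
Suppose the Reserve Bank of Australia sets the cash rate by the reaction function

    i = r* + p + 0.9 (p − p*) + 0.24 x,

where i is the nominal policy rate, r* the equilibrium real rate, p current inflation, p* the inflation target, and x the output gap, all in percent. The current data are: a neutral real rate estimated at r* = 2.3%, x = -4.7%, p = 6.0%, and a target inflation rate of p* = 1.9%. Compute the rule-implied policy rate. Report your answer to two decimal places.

10.86%

i = 2.3 + 6.0 + 0.9 × (6.0 − 1.9) + 0.24 × (-4.7)
   = 2.3 + 6 + 3.69 − 1.128 = 10.86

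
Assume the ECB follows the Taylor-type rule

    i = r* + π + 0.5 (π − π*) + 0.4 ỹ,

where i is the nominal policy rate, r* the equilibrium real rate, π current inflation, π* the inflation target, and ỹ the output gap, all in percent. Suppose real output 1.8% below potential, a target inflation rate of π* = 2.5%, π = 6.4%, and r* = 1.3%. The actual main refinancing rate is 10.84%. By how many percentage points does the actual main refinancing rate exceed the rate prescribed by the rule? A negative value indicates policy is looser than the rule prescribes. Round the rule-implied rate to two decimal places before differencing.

Output 1.8% below potential → ỹ = -1.8.
i = 1.3 + 6.4 + 0.5 × (6.4 − 2.5) + 0.4 × (-1.8)
   = 1.3 + 6.4 + 1.95 − 0.72 = 8.93
Deviation = 10.84 − 8.93 = 1.91 pp.

1.91 pp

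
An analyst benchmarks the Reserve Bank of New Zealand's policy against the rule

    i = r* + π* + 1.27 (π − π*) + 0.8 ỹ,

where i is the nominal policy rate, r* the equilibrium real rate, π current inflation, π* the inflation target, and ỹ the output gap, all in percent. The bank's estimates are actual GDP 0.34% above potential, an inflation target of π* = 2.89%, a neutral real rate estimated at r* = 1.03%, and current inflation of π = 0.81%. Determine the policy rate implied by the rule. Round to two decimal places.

Output 0.34% above potential → ỹ = 0.34.
i = 1.03 + 2.89 + 1.27 × (0.81 − 2.89) + 0.8 × 0.34
   = 1.03 + 2.89 − 2.6416 + 0.272 = 1.55

1.55%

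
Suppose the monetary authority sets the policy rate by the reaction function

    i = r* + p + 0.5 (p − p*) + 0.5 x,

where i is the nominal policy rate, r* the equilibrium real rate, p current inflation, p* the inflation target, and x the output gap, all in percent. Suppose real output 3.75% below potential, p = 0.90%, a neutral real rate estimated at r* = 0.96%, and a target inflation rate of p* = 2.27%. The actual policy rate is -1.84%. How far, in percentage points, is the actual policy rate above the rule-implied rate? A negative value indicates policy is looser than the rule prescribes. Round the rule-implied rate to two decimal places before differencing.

Output 3.75% below potential → x = -3.75.
i = 0.96 + 0.90 + 0.5 × (0.90 − 2.27) + 0.5 × (-3.75)
   = 0.96 + 0.9 − 0.685 − 1.875 = -0.70
Deviation = -1.84 − (-0.70) = -1.14 pp.

-1.14 pp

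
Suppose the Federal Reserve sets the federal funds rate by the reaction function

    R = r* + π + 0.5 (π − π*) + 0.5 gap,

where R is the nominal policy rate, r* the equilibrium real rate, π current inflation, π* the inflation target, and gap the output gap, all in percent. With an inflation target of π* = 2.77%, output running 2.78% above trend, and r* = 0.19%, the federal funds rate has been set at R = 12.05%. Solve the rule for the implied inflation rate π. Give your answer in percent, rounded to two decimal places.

Output 2.78% above potential → gap = 2.78.
Collecting π: R = r* + (1 + 0.5) π − 0.5 π* + 0.5 gap
1.5 π = 12.05 − 0.19 + 0.5 × 2.77 − 0.5 × 2.78 = 11.855
π = 11.855 / 1.5 = 7.90

7.90%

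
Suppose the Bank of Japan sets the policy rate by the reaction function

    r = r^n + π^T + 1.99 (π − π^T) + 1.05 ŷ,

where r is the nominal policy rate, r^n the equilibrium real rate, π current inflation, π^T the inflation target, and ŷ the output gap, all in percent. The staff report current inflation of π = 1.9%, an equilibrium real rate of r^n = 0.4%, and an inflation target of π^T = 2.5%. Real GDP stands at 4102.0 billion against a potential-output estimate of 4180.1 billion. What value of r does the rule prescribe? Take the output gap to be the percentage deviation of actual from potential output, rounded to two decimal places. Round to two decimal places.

Output gap = 100 × (4102.0 − 4180.1) / 4180.1 = -1.87%.
r = 0.40 + 2.50 + 1.99 × (1.90 − 2.50) + 1.05 × (-1.87)
   = 0.40 + 2.5 − 1.194 − 1.9635 = -0.26

-0.26%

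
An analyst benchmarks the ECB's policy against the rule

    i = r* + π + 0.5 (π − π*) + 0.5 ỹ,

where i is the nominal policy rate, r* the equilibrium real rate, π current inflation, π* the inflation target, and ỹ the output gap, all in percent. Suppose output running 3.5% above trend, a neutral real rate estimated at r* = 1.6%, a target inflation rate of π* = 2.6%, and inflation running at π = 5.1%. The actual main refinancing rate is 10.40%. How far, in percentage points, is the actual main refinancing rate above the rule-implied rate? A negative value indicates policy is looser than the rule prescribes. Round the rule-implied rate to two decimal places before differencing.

Output 3.5% above potential → ỹ = 3.5.
i = 1.6 + 5.1 + 0.5 × (5.1 − 2.6) + 0.5 × 3.5
   = 1.6 + 5.1 + 1.25 + 1.75 = 9.70
Deviation = 10.40 − 9.70 = 0.70 pp.

0.70 pp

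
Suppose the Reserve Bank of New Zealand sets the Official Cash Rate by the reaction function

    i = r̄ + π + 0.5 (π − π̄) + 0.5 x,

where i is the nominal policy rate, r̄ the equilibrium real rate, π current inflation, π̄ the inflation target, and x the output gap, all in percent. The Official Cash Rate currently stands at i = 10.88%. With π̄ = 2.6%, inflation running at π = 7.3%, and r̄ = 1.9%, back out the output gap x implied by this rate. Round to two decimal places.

-1.34%

0.5 x = 10.88 − 1.9 − 7.3 − 0.5 × (7.3 − 2.6) = -0.67
x = -0.67 / 0.5 = -1.34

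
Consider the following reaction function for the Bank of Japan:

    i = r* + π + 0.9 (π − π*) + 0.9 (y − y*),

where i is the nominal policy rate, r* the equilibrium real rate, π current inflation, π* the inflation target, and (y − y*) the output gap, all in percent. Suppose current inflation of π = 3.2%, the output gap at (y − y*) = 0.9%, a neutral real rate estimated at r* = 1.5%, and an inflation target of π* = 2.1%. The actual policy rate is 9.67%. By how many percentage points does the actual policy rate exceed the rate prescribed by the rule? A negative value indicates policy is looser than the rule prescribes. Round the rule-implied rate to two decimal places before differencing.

3.17 pp

i = 1.5 + 3.2 + 0.9 × (3.2 − 2.1) + 0.9 × 0.9
   = 1.5 + 3.2 + 0.99 + 0.81 = 6.50
Deviation = 9.67 − 6.50 = 3.17 pp.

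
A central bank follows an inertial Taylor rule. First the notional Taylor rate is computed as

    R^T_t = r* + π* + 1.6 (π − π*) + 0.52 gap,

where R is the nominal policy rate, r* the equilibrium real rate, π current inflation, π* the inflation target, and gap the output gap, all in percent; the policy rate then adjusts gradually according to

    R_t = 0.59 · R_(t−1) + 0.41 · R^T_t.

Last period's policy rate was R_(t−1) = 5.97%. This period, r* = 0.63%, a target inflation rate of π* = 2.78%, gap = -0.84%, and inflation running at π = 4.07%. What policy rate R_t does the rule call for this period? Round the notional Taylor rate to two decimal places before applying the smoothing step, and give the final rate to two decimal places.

5.59%

R^T_t = 0.63 + 2.78 + 1.6 × (4.07 − 2.78) + 0.52 × (-0.84)
   = 0.63 + 2.78 + 2.064 − 0.4368 = 5.04
R_t = 0.59 × 5.97 + 0.41 × 5.04 = 3.5223 + 2.0664 = 5.59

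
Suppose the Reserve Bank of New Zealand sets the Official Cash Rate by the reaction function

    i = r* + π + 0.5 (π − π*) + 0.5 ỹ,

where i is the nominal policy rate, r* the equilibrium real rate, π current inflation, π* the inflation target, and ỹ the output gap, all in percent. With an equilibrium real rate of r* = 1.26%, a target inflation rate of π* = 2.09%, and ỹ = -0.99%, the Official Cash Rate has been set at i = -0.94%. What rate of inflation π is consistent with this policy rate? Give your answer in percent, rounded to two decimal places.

Collecting π: i = r* + (1 + 0.5) π − 0.5 π* + 0.5 ỹ
1.5 π = -0.94 − 1.26 + 0.5 × 2.09 − 0.5 × (-0.99) = -0.66
π = -0.66 / 1.5 = -0.44

-0.44%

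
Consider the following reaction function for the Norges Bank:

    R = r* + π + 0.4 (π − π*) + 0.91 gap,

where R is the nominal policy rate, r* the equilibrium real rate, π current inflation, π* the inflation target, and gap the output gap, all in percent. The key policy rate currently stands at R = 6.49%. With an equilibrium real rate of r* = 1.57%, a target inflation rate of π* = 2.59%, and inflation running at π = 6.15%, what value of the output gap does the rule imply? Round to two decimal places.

0.91 gap = 6.49 − 1.57 − 6.15 − 0.4 × (6.15 − 2.59) = -2.654
gap = -2.654 / 0.91 = -2.92

-2.92%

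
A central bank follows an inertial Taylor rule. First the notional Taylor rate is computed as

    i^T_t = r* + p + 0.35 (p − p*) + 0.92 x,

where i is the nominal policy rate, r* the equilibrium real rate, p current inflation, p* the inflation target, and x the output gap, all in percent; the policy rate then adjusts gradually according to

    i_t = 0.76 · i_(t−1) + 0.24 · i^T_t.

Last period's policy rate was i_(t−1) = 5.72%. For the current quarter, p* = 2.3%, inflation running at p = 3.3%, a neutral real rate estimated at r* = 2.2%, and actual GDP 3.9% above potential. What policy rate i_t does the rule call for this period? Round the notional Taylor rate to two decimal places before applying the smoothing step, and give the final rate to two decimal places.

Output 3.9% above potential → x = 3.9.
i^T_t = 2.2 + 3.3 + 0.35 × (3.3 − 2.3) + 0.92 × 3.9
   = 2.2 + 3.3 + 0.35 + 3.588 = 9.44
i_t = 0.76 × 5.72 + 0.24 × 9.44 = 4.3472 + 2.2656 = 6.61

6.61%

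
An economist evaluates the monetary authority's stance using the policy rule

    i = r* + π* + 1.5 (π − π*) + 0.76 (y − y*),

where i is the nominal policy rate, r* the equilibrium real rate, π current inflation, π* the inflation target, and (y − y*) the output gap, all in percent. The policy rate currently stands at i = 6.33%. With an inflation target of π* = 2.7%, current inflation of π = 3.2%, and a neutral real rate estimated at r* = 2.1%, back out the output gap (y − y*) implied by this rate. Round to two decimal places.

0.76 (y − y*) = 6.33 − 2.1 − 2.7 − 1.5 × (3.2 − 2.7) = 0.78
(y − y*) = 0.78 / 0.76 = 1.03

1.03%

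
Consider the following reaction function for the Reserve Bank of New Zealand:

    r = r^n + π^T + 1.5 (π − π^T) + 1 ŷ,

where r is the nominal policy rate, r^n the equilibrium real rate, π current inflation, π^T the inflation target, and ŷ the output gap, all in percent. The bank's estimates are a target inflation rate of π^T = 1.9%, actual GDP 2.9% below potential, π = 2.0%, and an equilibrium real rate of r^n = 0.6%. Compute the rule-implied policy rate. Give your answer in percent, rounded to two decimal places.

-0.25%

Output 2.9% below potential → ŷ = -2.9.
r = 0.6 + 1.9 + 1.5 × (2.0 − 1.9) + 1 × (-2.9)
   = 0.6 + 1.9 + 0.15 − 2.9 = -0.25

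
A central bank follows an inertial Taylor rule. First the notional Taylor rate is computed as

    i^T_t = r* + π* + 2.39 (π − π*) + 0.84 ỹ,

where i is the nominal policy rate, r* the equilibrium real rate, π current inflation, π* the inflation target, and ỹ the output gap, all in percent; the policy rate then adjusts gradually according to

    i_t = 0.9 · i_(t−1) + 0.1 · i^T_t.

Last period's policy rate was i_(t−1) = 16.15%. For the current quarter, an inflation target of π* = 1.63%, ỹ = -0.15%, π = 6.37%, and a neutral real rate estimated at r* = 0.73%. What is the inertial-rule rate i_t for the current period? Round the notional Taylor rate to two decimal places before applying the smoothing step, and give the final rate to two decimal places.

15.89%

i^T_t = 0.73 + 1.63 + 2.39 × (6.37 − 1.63) + 0.84 × (-0.15)
   = 0.73 + 1.63 + 11.3286 − 0.126 = 13.56
i_t = 0.9 × 16.15 + 0.1 × 13.56 = 14.535 + 1.356 = 15.89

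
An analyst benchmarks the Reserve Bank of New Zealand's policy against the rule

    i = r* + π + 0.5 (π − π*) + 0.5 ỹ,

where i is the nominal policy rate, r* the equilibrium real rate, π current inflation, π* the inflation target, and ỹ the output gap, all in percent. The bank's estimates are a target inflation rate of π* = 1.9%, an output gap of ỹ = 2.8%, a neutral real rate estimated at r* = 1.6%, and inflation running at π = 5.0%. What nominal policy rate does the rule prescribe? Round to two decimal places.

9.55%

i = 1.6 + 5.0 + 0.5 × (5.0 − 1.9) + 0.5 × 2.8
   = 1.6 + 5 + 1.55 + 1.4 = 9.55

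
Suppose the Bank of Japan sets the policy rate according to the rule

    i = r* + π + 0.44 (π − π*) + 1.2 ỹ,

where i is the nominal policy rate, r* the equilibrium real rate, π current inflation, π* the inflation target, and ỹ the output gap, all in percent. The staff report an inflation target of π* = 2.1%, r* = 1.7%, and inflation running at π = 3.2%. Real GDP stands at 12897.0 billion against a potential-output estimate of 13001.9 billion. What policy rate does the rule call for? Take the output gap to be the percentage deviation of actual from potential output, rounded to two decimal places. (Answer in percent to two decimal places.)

4.41%

Output gap = 100 × (12897.0 − 13001.9) / 13001.9 = -0.81%.
i = 1.70 + 3.20 + 0.44 × (3.20 − 2.10) + 1.2 × (-0.81)
   = 1.70 + 3.2 + 0.484 − 0.972 = 4.41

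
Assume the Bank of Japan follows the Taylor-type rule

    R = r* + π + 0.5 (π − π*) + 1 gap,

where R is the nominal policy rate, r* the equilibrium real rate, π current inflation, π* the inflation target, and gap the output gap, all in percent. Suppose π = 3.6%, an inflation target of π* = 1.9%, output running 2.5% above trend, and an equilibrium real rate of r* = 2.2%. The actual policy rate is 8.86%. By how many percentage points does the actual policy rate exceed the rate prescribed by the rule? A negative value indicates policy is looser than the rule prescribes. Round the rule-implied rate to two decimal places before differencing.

-0.29 pp

Output 2.5% above potential → gap = 2.5.
R = 2.2 + 3.6 + 0.5 × (3.6 − 1.9) + 1 × 2.5
   = 2.2 + 3.6 + 0.85 + 2.5 = 9.15
Deviation = 8.86 − 9.15 = -0.29 pp.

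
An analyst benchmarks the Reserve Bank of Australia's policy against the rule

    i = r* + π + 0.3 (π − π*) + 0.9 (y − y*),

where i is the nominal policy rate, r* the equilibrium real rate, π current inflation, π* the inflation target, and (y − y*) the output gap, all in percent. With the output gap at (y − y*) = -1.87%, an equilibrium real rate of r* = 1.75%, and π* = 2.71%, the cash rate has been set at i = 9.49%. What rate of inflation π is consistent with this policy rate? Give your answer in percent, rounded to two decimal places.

Collecting π: i = r* + (1 + 0.3) π − 0.3 π* + 0.9 (y − y*)
1.3 π = 9.49 − 1.75 + 0.3 × 2.71 − 0.9 × (-1.87) = 10.236
π = 10.236 / 1.3 = 7.87

7.87%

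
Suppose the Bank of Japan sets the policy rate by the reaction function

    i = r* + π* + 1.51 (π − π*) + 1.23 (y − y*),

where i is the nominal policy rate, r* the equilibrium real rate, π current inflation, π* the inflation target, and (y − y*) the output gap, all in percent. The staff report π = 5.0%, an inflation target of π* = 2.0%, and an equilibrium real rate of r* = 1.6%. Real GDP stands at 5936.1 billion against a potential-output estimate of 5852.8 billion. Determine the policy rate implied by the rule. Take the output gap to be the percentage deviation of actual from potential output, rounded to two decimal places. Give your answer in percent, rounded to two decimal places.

Output gap = 100 × (5936.1 − 5852.8) / 5852.8 = 1.42%.
i = 1.60 + 2.00 + 1.51 × (5.00 − 2.00) + 1.23 × 1.42
   = 1.60 + 2 + 4.53 + 1.7466 = 9.88

9.88%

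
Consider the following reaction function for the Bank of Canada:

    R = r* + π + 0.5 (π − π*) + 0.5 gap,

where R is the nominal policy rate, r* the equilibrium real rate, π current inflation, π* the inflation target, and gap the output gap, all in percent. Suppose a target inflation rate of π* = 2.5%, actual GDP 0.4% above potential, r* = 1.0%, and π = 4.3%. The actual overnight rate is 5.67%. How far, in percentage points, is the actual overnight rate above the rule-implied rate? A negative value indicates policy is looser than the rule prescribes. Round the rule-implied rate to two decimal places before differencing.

Output 0.4% above potential → gap = 0.4.
R = 1.0 + 4.3 + 0.5 × (4.3 − 2.5) + 0.5 × 0.4
   = 1.0 + 4.3 + 0.9 + 0.2 = 6.40
Deviation = 5.67 − 6.40 = -0.73 pp.

-0.73 pp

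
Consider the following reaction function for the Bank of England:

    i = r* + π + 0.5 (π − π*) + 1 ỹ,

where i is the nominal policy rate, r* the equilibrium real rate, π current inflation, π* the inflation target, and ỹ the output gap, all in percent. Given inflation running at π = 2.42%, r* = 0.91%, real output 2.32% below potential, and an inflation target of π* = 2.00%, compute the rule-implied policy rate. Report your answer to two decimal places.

1.22%

Output 2.32% below potential → ỹ = -2.32.
i = 0.91 + 2.42 + 0.5 × (2.42 − 2.00) + 1 × (-2.32)
   = 0.91 + 2.42 + 0.21 − 2.32 = 1.22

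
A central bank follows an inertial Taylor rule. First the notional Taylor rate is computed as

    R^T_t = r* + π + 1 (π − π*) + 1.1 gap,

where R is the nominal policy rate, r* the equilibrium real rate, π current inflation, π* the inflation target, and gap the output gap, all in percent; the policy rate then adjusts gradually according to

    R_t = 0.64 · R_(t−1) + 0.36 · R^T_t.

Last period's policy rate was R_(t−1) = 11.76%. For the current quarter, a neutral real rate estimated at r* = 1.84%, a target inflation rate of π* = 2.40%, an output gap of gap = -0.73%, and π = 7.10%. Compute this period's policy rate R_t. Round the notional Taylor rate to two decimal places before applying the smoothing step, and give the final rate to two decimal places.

R^T_t = 1.84 + 7.10 + 1 × (7.10 − 2.40) + 1.1 × (-0.73)
   = 1.84 + 7.1 + 4.7 − 0.803 = 12.84
R_t = 0.64 × 11.76 + 0.36 × 12.84 = 7.5264 + 4.6224 = 12.15

12.15%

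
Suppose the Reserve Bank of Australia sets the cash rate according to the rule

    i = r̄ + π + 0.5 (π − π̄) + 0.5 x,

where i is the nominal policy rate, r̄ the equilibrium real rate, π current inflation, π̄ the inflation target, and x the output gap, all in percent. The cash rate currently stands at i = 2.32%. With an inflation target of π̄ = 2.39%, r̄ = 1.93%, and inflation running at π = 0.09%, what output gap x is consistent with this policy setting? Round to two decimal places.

0.5 x = 2.32 − 1.93 − 0.09 − 0.5 × (0.09 − 2.39) = 1.45
x = 1.45 / 0.5 = 2.90

2.90%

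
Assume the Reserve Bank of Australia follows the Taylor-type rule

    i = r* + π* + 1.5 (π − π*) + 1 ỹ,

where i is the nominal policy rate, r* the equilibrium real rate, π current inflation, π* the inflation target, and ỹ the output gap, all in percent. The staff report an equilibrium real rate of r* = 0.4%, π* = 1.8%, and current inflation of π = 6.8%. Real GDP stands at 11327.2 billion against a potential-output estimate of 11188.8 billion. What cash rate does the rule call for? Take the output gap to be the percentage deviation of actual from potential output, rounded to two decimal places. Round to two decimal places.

10.94%

Output gap = 100 × (11327.2 − 11188.8) / 11188.8 = 1.24%.
i = 0.40 + 1.80 + 1.5 × (6.80 − 1.80) + 1 × 1.24
   = 0.40 + 1.8 + 7.5 + 1.24 = 10.94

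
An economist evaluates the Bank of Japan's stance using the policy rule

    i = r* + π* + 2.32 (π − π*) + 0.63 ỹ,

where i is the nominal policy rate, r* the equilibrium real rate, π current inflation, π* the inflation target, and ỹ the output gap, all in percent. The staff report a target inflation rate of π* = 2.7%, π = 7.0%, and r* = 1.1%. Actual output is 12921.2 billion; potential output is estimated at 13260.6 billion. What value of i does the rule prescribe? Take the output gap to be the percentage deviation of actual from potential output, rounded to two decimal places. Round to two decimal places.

12.16%

Output gap = 100 × (12921.2 − 13260.6) / 13260.6 = -2.56%.
i = 1.10 + 2.70 + 2.32 × (7.00 − 2.70) + 0.63 × (-2.56)
   = 1.10 + 2.7 + 9.976 − 1.6128 = 12.16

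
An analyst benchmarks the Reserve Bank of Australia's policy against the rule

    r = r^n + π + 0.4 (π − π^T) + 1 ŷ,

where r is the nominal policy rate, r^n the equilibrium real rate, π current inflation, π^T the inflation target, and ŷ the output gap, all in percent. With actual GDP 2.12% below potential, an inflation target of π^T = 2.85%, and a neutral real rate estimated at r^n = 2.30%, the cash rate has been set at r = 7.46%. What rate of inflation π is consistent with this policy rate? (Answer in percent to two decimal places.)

6.01%

Output 2.12% below potential → ŷ = -2.12.
Collecting π: r = r^n + (1 + 0.4) π − 0.4 π^T + 1 ŷ
1.4 π = 7.46 − 2.30 + 0.4 × 2.85 − 1 × (-2.12) = 8.42
π = 8.42 / 1.4 = 6.01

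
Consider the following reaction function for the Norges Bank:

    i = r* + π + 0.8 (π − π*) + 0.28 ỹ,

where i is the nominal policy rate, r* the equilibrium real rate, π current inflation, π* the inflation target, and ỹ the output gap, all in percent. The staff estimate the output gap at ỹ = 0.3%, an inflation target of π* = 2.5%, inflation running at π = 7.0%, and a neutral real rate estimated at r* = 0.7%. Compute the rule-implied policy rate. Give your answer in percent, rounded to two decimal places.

i = 0.7 + 7.0 + 0.8 × (7.0 − 2.5) + 0.28 × 0.3
   = 0.7 + 7 + 3.6 + 0.084 = 11.38

11.38%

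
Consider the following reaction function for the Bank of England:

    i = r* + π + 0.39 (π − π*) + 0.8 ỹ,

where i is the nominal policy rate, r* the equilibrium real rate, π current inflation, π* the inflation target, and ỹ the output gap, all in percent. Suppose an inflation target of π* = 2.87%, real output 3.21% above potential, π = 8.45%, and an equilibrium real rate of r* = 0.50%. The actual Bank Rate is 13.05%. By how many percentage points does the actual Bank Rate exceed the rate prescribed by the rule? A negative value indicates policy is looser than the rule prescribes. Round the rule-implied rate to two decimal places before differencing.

-0.64 pp

Output 3.21% above potential → ỹ = 3.21.
i = 0.50 + 8.45 + 0.39 × (8.45 − 2.87) + 0.8 × 3.21
   = 0.50 + 8.45 + 2.1762 + 2.568 = 13.69
Deviation = 13.05 − 13.69 = -0.64 pp.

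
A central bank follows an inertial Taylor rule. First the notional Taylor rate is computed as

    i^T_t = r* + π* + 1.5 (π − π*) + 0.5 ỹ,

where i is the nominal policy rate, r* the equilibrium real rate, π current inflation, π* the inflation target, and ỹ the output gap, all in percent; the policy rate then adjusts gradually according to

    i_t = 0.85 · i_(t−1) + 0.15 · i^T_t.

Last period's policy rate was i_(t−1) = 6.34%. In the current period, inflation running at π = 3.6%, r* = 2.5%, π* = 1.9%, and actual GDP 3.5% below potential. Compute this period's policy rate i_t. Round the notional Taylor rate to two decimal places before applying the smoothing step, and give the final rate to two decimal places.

Output 3.5% below potential → ỹ = -3.5.
i^T_t = 2.5 + 1.9 + 1.5 × (3.6 − 1.9) + 0.5 × (-3.5)
   = 2.5 + 1.9 + 2.55 − 1.75 = 5.20
i_t = 0.85 × 6.34 + 0.15 × 5.20 = 5.389 + 0.78 = 6.17

6.17%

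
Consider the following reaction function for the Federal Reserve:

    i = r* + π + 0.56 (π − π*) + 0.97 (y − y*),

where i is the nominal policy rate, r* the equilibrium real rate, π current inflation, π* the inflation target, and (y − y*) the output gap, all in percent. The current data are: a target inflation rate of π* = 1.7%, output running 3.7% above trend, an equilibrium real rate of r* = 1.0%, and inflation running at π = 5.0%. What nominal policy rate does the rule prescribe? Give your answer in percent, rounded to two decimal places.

Output 3.7% above potential → (y − y*) = 3.7.
i = 1.0 + 5.0 + 0.56 × (5.0 − 1.7) + 0.97 × 3.7
   = 1.0 + 5 + 1.848 + 3.589 = 11.44

11.44%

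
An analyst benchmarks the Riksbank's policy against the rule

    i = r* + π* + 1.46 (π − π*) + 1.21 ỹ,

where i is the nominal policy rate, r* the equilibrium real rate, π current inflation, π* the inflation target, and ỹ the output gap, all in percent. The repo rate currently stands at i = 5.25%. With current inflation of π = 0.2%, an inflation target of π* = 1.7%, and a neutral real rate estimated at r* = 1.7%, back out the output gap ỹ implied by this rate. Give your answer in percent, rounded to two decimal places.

1.21 ỹ = 5.25 − 1.7 − 1.7 − 1.46 × (0.2 − 1.7) = 4.04
ỹ = 4.04 / 1.21 = 3.34

3.34%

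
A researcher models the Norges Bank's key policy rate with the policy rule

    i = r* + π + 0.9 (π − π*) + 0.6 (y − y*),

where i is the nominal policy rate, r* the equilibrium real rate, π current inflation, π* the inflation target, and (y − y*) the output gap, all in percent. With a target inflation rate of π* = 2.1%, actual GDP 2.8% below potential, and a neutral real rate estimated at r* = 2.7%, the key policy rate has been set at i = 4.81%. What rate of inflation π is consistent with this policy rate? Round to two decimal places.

2.99%

Output 2.8% below potential → (y − y*) = -2.8.
Collecting π: i = r* + (1 + 0.9) π − 0.9 π* + 0.6 (y − y*)
1.9 π = 4.81 − 2.7 + 0.9 × 2.1 − 0.6 × (-2.8) = 5.68
π = 5.68 / 1.9 = 2.99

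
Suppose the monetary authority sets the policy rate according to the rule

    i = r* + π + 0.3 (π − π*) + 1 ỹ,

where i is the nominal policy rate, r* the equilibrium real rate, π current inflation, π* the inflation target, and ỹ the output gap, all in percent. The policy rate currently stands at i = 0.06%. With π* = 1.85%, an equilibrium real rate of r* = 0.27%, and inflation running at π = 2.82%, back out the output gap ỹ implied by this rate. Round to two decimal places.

-3.32%

1 ỹ = 0.06 − 0.27 − 2.82 − 0.3 × (2.82 − 1.85) = -3.321
ỹ = -3.321 / 1 = -3.32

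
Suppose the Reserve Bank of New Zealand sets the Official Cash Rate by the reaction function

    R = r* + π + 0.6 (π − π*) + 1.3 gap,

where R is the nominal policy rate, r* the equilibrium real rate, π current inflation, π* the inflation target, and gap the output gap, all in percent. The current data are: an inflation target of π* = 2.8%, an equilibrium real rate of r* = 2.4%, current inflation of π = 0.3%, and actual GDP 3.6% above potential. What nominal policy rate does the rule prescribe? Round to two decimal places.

5.88%

Output 3.6% above potential → gap = 3.6.
R = 2.4 + 0.3 + 0.6 × (0.3 − 2.8) + 1.3 × 3.6
   = 2.4 + 0.3 − 1.5 + 4.68 = 5.88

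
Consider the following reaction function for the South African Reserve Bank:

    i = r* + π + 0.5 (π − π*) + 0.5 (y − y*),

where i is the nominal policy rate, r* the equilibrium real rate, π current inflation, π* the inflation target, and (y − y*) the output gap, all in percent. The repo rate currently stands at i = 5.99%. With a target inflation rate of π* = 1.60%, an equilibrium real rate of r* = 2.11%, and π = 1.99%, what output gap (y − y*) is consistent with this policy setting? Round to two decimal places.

3.39%

0.5 (y − y*) = 5.99 − 2.11 − 1.99 − 0.5 × (1.99 − 1.60) = 1.695
(y − y*) = 1.695 / 0.5 = 3.39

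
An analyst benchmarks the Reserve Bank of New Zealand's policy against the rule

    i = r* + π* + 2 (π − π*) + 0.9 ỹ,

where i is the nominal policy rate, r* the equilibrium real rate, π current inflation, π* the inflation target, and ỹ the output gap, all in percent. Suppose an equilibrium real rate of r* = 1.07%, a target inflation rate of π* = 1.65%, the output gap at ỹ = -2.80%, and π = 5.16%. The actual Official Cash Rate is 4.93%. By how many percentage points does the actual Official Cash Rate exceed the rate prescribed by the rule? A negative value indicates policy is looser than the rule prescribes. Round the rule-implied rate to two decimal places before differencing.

-2.29 pp

i = 1.07 + 1.65 + 2 × (5.16 − 1.65) + 0.9 × (-2.80)
   = 1.07 + 1.65 + 7.02 − 2.52 = 7.22
Deviation = 4.93 − 7.22 = -2.29 pp.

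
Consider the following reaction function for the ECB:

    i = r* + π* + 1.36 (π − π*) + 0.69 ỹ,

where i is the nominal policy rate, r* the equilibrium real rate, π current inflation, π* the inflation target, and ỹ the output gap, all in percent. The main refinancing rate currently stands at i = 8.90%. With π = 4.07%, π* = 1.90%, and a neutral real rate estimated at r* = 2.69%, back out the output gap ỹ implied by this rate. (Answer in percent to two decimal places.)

1.97%

0.69 ỹ = 8.90 − 2.69 − 1.90 − 1.36 × (4.07 − 1.90) = 1.3588
ỹ = 1.3588 / 0.69 = 1.97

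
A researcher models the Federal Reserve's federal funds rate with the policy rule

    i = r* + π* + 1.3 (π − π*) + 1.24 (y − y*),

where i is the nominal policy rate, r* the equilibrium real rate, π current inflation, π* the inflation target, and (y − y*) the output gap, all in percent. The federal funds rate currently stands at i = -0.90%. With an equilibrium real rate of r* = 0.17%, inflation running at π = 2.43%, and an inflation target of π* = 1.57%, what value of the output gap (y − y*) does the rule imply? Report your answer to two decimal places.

1.24 (y − y*) = -0.90 − 0.17 − 1.57 − 1.3 × (2.43 − 1.57) = -3.758
(y − y*) = -3.758 / 1.24 = -3.03

-3.03%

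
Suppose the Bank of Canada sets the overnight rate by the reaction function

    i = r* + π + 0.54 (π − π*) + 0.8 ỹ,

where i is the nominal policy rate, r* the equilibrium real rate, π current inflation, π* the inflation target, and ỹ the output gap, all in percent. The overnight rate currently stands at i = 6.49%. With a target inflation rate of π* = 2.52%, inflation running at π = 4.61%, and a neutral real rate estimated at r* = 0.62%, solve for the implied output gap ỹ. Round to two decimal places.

0.16%

0.8 ỹ = 6.49 − 0.62 − 4.61 − 0.54 × (4.61 − 2.52) = 0.1314
ỹ = 0.1314 / 0.8 = 0.16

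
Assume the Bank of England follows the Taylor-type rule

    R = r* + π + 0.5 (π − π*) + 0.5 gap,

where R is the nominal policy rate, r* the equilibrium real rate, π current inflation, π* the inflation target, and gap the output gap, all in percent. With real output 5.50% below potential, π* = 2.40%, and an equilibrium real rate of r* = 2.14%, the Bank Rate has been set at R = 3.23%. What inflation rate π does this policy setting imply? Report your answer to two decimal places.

Output 5.50% below potential → gap = -5.50.
Collecting π: R = r* + (1 + 0.5) π − 0.5 π* + 0.5 gap
1.5 π = 3.23 − 2.14 + 0.5 × 2.40 − 0.5 × (-5.50) = 5.04
π = 5.04 / 1.5 = 3.36

3.36%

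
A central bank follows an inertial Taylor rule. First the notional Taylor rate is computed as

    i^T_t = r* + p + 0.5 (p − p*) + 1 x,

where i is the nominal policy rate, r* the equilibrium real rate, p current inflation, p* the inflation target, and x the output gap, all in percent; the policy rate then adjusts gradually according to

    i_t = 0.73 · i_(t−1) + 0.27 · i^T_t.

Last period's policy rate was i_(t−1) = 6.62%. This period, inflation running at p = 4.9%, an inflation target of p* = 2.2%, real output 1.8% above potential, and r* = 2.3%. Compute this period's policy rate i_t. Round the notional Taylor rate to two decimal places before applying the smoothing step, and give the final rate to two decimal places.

7.63%

Output 1.8% above potential → x = 1.8.
i^T_t = 2.3 + 4.9 + 0.5 × (4.9 − 2.2) + 1 × 1.8
   = 2.3 + 4.9 + 1.35 + 1.8 = 10.35
i_t = 0.73 × 6.62 + 0.27 × 10.35 = 4.8326 + 2.7945 = 7.63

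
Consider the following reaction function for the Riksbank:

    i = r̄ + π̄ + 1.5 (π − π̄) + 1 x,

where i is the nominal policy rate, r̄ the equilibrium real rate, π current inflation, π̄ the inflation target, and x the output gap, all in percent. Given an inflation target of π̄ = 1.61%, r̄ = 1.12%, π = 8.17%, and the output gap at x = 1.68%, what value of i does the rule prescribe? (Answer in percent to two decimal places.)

i = 1.12 + 1.61 + 1.5 × (8.17 − 1.61) + 1 × 1.68
   = 1.12 + 1.61 + 9.84 + 1.68 = 14.25

14.25%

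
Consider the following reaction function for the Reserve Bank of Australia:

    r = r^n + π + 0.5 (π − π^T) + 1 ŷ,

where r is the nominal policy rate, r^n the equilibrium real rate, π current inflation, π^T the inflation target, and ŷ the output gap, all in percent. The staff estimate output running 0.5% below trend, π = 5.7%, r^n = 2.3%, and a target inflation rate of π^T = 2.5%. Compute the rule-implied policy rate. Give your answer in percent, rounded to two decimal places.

Output 0.5% below potential → ŷ = -0.5.
r = 2.3 + 5.7 + 0.5 × (5.7 − 2.5) + 1 × (-0.5)
   = 2.3 + 5.7 + 1.6 − 0.5 = 9.10

9.10%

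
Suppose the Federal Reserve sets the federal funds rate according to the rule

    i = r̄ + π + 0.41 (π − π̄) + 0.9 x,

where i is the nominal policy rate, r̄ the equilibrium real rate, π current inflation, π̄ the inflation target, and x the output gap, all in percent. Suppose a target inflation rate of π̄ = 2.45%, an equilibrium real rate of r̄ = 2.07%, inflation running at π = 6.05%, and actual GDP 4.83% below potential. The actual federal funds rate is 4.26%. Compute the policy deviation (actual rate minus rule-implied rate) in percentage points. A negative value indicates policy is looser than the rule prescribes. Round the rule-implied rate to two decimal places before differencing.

-0.99 pp

Output 4.83% below potential → x = -4.83.
i = 2.07 + 6.05 + 0.41 × (6.05 − 2.45) + 0.9 × (-4.83)
   = 2.07 + 6.05 + 1.476 − 4.347 = 5.25
Deviation = 4.26 − 5.25 = -0.99 pp.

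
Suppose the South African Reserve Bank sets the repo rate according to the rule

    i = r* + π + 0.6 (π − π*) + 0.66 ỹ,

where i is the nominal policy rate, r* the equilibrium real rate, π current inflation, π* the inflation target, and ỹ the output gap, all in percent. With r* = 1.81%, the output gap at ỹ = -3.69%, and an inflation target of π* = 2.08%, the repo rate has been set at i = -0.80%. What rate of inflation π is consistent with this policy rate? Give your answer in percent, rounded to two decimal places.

0.67%

Collecting π: i = r* + (1 + 0.6) π − 0.6 π* + 0.66 ỹ
1.6 π = -0.80 − 1.81 + 0.6 × 2.08 − 0.66 × (-3.69) = 1.0734
π = 1.0734 / 1.6 = 0.67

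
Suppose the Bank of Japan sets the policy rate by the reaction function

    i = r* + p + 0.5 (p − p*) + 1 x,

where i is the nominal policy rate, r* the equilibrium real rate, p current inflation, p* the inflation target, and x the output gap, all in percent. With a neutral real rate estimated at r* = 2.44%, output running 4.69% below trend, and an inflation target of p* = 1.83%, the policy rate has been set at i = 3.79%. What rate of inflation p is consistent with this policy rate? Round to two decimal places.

4.64%

Output 4.69% below potential → x = -4.69.
Collecting p: i = r* + (1 + 0.5) p − 0.5 p* + 1 x
1.5 p = 3.79 − 2.44 + 0.5 × 1.83 − 1 × (-4.69) = 6.955
p = 6.955 / 1.5 = 4.64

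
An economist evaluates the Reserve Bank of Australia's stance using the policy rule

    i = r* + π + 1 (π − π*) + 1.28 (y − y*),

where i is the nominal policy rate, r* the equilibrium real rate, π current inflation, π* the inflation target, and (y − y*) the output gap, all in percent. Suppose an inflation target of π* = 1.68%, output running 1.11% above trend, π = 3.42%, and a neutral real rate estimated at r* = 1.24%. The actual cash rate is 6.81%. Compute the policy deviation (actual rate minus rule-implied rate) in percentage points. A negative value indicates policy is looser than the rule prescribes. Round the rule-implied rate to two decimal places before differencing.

Output 1.11% above potential → (y − y*) = 1.11.
i = 1.24 + 3.42 + 1 × (3.42 − 1.68) + 1.28 × 1.11
   = 1.24 + 3.42 + 1.74 + 1.4208 = 7.82
Deviation = 6.81 − 7.82 = -1.01 pp.

-1.01 pp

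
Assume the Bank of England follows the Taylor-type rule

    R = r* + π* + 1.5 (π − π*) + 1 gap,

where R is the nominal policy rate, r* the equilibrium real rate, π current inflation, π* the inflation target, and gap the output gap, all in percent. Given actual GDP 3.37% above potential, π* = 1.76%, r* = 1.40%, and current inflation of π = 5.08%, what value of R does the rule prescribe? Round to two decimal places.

11.51%

Output 3.37% above potential → gap = 3.37.
R = 1.40 + 1.76 + 1.5 × (5.08 − 1.76) + 1 × 3.37
   = 1.40 + 1.76 + 4.98 + 3.37 = 11.51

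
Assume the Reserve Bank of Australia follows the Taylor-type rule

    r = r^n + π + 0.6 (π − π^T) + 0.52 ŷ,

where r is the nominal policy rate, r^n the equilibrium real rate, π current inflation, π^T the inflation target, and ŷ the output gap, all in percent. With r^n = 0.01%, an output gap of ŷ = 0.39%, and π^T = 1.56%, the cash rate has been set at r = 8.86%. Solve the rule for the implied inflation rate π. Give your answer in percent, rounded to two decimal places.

Collecting π: r = r^n + (1 + 0.6) π − 0.6 π^T + 0.52 ŷ
1.6 π = 8.86 − 0.01 + 0.6 × 1.56 − 0.52 × 0.39 = 9.5832
π = 9.5832 / 1.6 = 5.99

5.99%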